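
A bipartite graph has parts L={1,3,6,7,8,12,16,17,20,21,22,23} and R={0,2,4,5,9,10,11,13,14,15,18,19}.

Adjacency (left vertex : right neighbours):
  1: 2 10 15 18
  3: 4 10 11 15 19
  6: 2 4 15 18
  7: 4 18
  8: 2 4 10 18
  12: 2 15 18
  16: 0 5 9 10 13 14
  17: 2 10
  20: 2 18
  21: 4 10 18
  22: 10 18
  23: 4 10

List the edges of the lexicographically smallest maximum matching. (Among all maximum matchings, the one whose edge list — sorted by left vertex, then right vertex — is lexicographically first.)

|M| = 7 (so the lex-smallest maximum matching has 7 edges)
process left vertices in ascending order; for each, take the smallest-labelled available neighbour that still permits 7 edges overall, or leave it unmatched if none does
lex-smallest matching: {1-2, 3-11, 6-4, 7-18, 8-10, 12-15, 16-0}

Lex-smallest maximum matching: {(1,2), (3,11), (6,4), (7,18), (8,10), (12,15), (16,0)}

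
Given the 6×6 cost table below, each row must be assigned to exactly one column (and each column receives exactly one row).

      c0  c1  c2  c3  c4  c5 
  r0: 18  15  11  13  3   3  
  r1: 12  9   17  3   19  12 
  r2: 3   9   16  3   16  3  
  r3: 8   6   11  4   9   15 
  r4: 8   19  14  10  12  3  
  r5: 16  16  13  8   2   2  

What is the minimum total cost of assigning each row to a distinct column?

Minimum assignment cost: 28

optimal assignment: row0→col2 (cost 11), row1→col3 (cost 3), row2→col0 (cost 3), row3→col1 (cost 6), row4→col5 (cost 3), row5→col4 (cost 2)
total = 11 + 3 + 3 + 6 + 3 + 2 = 28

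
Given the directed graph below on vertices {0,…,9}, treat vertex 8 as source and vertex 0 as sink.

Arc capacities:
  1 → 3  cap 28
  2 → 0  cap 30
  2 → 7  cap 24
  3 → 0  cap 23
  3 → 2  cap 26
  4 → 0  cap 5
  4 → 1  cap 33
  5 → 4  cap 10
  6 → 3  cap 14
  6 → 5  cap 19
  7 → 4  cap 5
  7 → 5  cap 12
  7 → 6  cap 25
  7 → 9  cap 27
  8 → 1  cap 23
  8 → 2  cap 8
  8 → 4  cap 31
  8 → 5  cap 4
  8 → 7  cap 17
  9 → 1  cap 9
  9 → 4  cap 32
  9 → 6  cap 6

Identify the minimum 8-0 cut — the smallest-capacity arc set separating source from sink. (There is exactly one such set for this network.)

augment #1: 8→2→0 push 8
augment #2: 8→4→0 push 5
augment #3: 8→1→3→0 push 23
augment #4: 8→4→1→3→2→0 push 5
augment #5: 8→7→6→3→2→0 push 14
max flow = 55; residual-reachable set from 8 gives S-side
cut edges (S→T): {(1,3), (4,0), (6,3), (8,2)} total cap 55

Min-cut arcs: {(1,3), (4,0), (6,3), (8,2)} (total capacity 55)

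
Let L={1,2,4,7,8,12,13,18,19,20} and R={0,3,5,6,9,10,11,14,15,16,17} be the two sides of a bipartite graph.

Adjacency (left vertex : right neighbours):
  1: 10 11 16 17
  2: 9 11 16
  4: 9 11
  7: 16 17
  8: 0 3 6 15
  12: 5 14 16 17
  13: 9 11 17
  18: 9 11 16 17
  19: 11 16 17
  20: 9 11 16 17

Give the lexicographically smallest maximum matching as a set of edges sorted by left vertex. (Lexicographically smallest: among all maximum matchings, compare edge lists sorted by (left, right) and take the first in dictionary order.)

|M| = 7 (so the lex-smallest maximum matching has 7 edges)
process left vertices in ascending order; for each, take the smallest-labelled available neighbour that still permits 7 edges overall, or leave it unmatched if none does
lex-smallest matching: {1-10, 2-9, 4-11, 7-16, 8-0, 12-5, 13-17}

Lex-smallest maximum matching: {(1,10), (2,9), (4,11), (7,16), (8,0), (12,5), (13,17)}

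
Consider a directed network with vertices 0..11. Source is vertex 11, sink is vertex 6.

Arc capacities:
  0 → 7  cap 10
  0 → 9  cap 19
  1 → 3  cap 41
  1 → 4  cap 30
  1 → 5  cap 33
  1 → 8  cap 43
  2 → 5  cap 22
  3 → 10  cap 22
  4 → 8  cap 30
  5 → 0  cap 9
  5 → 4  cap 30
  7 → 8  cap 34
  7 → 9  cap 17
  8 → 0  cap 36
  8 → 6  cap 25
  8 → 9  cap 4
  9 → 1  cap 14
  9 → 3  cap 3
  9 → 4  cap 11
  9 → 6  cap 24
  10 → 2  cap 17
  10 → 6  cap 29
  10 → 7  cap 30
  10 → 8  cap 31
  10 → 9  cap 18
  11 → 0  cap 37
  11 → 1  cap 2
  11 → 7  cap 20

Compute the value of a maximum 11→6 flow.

augment #1: 11→0→9→6 bottleneck 19, total now 19
augment #2: 11→1→8→6 bottleneck 2, total now 21
augment #3: 11→7→8→6 bottleneck 20, total now 41
augment #4: 11→0→7→8→6 bottleneck 3, total now 44
augment #5: 11→0→7→9→6 bottleneck 5, total now 49
augment #6: 11→0→7→9→3→10→6 bottleneck 2, total now 51

Maximum flow value: 51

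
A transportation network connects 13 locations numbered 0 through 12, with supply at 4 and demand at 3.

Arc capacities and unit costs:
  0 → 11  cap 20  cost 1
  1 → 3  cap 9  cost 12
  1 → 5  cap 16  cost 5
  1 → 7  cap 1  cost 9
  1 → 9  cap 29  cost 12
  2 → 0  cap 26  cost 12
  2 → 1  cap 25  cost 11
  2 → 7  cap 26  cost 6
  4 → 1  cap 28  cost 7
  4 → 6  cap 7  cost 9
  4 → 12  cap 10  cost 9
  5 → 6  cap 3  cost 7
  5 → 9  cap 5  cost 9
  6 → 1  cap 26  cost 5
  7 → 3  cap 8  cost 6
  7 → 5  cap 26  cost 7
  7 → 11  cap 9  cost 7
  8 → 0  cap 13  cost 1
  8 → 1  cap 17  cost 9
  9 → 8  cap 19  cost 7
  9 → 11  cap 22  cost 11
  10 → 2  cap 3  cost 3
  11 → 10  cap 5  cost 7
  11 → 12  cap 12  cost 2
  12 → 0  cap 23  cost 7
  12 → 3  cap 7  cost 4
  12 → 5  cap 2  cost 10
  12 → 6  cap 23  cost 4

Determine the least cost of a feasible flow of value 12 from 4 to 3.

Minimum cost for 12 units: 186

shortest-cost path #1: 4→12→3 push 7 @ unit cost 13 (adds 91)
shortest-cost path #2: 4→1→3 push 5 @ unit cost 19 (adds 95)
total cost = 186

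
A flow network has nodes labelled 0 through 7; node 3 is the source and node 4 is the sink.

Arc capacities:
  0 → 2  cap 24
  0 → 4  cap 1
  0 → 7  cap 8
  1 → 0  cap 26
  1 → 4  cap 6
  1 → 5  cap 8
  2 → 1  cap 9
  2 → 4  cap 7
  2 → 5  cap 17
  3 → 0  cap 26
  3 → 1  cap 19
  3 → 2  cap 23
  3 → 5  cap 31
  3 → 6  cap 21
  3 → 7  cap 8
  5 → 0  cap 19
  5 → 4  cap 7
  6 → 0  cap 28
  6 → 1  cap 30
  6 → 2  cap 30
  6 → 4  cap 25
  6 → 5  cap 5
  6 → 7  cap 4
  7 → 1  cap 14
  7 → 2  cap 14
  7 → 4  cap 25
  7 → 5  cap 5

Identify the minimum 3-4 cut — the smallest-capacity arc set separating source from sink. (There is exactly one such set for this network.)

augment #1: 3→0→4 push 1
augment #2: 3→1→4 push 6
augment #3: 3→2→4 push 7
augment #4: 3→5→4 push 7
augment #5: 3→6→4 push 21
augment #6: 3→7→4 push 8
augment #7: 3→0→7→4 push 8
max flow = 58; residual-reachable set from 3 gives S-side
cut edges (S→T): {(0,4), (0,7), (1,4), (2,4), (3,6), (3,7), (5,4)} total cap 58

Min-cut arcs: {(0,4), (0,7), (1,4), (2,4), (3,6), (3,7), (5,4)} (total capacity 58)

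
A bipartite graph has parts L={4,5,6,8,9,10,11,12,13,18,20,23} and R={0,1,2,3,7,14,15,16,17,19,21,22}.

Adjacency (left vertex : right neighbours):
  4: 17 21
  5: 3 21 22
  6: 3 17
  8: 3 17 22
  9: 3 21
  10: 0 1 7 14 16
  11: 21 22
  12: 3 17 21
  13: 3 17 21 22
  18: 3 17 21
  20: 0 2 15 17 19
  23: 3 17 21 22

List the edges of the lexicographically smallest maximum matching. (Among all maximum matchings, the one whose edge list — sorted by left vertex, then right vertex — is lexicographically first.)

|M| = 6 (so the lex-smallest maximum matching has 6 edges)
process left vertices in ascending order; for each, take the smallest-labelled available neighbour that still permits 6 edges overall, or leave it unmatched if none does
lex-smallest matching: {4-17, 5-3, 8-22, 9-21, 10-0, 20-2}

Lex-smallest maximum matching: {(4,17), (5,3), (8,22), (9,21), (10,0), (20,2)}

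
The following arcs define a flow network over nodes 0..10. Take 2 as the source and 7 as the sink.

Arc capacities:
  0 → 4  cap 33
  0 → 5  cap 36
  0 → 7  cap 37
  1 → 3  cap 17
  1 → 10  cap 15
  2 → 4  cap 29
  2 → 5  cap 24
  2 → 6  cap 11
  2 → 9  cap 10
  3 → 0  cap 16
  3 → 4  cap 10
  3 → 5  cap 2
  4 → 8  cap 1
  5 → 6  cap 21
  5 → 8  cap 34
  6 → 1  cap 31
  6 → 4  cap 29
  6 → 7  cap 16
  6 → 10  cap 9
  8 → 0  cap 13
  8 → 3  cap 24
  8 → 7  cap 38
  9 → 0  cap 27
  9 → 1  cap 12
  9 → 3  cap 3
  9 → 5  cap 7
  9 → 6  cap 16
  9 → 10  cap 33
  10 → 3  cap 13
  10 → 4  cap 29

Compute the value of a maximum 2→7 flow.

Maximum flow value: 46

augment #1: 2→6→7 bottleneck 11, total now 11
augment #2: 2→4→8→7 bottleneck 1, total now 12
augment #3: 2→5→6→7 bottleneck 5, total now 17
augment #4: 2→5→8→7 bottleneck 19, total now 36
augment #5: 2→9→0→7 bottleneck 10, total now 46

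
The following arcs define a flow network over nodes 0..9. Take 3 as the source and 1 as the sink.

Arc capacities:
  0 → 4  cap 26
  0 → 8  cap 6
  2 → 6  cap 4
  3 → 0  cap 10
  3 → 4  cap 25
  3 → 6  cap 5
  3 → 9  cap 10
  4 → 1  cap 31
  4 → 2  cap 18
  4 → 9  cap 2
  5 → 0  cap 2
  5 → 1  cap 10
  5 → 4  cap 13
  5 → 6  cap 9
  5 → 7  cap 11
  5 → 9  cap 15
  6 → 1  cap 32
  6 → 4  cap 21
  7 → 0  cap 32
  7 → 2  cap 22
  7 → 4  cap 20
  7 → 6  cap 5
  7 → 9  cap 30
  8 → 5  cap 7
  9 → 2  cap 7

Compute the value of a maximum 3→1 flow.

Maximum flow value: 44

augment #1: 3→4→1 bottleneck 25, total now 25
augment #2: 3→6→1 bottleneck 5, total now 30
augment #3: 3→0→4→1 bottleneck 6, total now 36
augment #4: 3→0→8→5→1 bottleneck 4, total now 40
augment #5: 3→9→2→6→1 bottleneck 4, total now 44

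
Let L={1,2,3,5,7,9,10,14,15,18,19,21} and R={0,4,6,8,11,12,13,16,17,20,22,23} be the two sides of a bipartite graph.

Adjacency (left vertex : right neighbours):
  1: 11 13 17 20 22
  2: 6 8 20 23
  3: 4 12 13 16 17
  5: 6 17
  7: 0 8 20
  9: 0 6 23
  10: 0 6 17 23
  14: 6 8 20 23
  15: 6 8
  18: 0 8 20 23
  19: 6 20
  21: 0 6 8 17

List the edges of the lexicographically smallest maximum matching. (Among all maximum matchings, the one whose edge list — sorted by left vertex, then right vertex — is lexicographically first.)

Lex-smallest maximum matching: {(1,11), (2,6), (3,4), (5,17), (7,0), (9,23), (14,8), (18,20)}

|M| = 8 (so the lex-smallest maximum matching has 8 edges)
process left vertices in ascending order; for each, take the smallest-labelled available neighbour that still permits 8 edges overall, or leave it unmatched if none does
lex-smallest matching: {1-11, 2-6, 3-4, 5-17, 7-0, 9-23, 14-8, 18-20}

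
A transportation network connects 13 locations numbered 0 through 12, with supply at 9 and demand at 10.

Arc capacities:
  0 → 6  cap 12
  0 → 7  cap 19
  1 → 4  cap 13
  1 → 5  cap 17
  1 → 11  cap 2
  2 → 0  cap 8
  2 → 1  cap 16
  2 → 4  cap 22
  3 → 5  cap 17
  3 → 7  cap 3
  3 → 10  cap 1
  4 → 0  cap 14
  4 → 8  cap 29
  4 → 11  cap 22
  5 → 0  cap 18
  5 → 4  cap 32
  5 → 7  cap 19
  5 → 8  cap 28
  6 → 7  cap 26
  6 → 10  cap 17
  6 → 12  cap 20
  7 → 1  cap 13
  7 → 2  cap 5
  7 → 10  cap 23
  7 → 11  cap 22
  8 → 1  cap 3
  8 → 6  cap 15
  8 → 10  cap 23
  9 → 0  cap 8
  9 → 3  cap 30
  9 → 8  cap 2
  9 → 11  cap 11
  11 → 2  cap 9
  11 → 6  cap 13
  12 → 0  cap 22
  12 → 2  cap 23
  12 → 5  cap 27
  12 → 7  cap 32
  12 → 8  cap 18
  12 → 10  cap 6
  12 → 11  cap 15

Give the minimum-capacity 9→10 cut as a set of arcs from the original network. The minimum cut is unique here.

Min-cut arcs: {(3,5), (3,7), (3,10), (9,0), (9,8), (9,11)} (total capacity 42)

augment #1: 9→3→10 push 1
augment #2: 9→8→10 push 2
augment #3: 9→0→6→10 push 8
augment #4: 9→3→7→10 push 3
augment #5: 9→11→6→10 push 9
augment #6: 9→3→5→7→10 push 17
augment #7: 9→11→6→7→10 push 2
max flow = 42; residual-reachable set from 9 gives S-side
cut edges (S→T): {(3,5), (3,7), (3,10), (9,0), (9,8), (9,11)} total cap 42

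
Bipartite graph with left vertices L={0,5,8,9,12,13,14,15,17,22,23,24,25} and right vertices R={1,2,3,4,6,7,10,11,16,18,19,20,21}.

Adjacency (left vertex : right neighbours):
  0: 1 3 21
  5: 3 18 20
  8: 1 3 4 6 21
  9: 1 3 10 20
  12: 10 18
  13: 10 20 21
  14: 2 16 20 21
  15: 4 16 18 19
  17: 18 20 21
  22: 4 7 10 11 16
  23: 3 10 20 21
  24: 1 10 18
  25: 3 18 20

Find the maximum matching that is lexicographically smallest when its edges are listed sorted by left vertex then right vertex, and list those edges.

|M| = 10 (so the lex-smallest maximum matching has 10 edges)
process left vertices in ascending order; for each, take the smallest-labelled available neighbour that still permits 10 edges overall, or leave it unmatched if none does
lex-smallest matching: {0-1, 5-3, 8-4, 9-10, 12-18, 13-20, 14-2, 15-16, 17-21, 22-7}

Lex-smallest maximum matching: {(0,1), (5,3), (8,4), (9,10), (12,18), (13,20), (14,2), (15,16), (17,21), (22,7)}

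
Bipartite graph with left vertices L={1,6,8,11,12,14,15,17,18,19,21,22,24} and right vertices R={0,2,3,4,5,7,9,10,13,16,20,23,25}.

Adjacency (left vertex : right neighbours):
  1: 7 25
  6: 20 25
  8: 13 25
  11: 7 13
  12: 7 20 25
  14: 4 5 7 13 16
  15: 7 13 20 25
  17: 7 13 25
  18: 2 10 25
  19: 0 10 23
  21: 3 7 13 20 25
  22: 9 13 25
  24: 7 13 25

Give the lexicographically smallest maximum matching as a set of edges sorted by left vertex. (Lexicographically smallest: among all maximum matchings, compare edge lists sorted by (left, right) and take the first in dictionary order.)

Lex-smallest maximum matching: {(1,7), (6,20), (8,13), (12,25), (14,4), (18,2), (19,0), (21,3), (22,9)}

|M| = 9 (so the lex-smallest maximum matching has 9 edges)
process left vertices in ascending order; for each, take the smallest-labelled available neighbour that still permits 9 edges overall, or leave it unmatched if none does
lex-smallest matching: {1-7, 6-20, 8-13, 12-25, 14-4, 18-2, 19-0, 21-3, 22-9}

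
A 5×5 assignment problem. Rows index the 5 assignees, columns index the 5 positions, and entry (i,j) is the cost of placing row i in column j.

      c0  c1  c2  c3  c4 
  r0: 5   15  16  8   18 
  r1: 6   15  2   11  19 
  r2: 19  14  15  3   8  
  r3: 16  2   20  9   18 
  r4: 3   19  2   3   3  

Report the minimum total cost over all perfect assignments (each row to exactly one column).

optimal assignment: row0→col0 (cost 5), row1→col2 (cost 2), row2→col3 (cost 3), row3→col1 (cost 2), row4→col4 (cost 3)
total = 5 + 2 + 3 + 2 + 3 = 15

Minimum assignment cost: 15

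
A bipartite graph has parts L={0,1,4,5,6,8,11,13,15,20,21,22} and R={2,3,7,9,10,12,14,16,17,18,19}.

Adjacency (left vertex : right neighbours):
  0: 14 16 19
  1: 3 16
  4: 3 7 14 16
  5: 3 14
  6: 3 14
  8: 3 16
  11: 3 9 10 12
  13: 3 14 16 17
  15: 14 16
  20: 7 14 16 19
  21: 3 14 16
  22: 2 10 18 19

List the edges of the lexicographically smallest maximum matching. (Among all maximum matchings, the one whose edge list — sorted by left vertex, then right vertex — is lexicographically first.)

Lex-smallest maximum matching: {(0,14), (1,3), (4,7), (8,16), (11,9), (13,17), (20,19), (22,2)}

|M| = 8 (so the lex-smallest maximum matching has 8 edges)
process left vertices in ascending order; for each, take the smallest-labelled available neighbour that still permits 8 edges overall, or leave it unmatched if none does
lex-smallest matching: {0-14, 1-3, 4-7, 8-16, 11-9, 13-17, 20-19, 22-2}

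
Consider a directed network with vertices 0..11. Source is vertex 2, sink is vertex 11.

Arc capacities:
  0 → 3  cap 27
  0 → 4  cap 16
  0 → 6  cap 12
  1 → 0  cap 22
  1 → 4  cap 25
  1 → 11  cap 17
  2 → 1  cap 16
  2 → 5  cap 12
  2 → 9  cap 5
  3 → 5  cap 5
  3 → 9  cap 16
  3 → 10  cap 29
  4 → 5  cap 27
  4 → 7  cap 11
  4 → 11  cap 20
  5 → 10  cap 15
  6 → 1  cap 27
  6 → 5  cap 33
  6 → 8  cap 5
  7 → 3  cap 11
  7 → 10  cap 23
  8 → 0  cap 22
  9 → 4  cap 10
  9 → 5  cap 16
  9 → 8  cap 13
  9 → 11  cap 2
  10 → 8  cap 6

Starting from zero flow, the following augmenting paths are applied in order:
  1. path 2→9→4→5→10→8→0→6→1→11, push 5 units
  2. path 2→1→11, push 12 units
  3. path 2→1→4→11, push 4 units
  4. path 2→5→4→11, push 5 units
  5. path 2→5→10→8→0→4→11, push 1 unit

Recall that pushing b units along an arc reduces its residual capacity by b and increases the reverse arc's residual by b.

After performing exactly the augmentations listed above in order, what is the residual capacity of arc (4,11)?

after path 1 (2→9→4→5→10→8→0→6→1→11, push 5): res(4,11)=20
after path 2 (2→1→11, push 12): res(4,11)=20
after path 3 (2→1→4→11, push 4): res(4,11)=16
after path 4 (2→5→4→11, push 5): res(4,11)=11
after path 5 (2→5→10→8→0→4→11, push 1): res(4,11)=10

Residual capacity of (4,11): 10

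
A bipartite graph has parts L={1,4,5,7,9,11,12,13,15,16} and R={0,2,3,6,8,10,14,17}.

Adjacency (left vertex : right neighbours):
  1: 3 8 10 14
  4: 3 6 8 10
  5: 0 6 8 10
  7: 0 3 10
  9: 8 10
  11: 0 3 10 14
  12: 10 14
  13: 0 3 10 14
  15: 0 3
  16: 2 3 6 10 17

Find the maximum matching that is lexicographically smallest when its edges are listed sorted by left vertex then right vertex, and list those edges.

Lex-smallest maximum matching: {(1,3), (4,6), (5,0), (7,10), (9,8), (11,14), (16,2)}

|M| = 7 (so the lex-smallest maximum matching has 7 edges)
process left vertices in ascending order; for each, take the smallest-labelled available neighbour that still permits 7 edges overall, or leave it unmatched if none does
lex-smallest matching: {1-3, 4-6, 5-0, 7-10, 9-8, 11-14, 16-2}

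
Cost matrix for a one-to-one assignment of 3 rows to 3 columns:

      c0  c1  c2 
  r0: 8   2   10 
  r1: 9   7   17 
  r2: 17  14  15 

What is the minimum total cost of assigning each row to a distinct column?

Minimum assignment cost: 26

optimal assignment: row0→col1 (cost 2), row1→col0 (cost 9), row2→col2 (cost 15)
total = 2 + 9 + 15 = 26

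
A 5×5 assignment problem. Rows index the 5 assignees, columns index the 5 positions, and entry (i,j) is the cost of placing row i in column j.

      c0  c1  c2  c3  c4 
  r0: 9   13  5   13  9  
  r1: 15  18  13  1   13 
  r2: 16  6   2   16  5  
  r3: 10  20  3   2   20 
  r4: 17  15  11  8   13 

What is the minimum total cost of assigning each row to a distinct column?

Minimum assignment cost: 32

optimal assignment: row0→col0 (cost 9), row1→col3 (cost 1), row2→col1 (cost 6), row3→col2 (cost 3), row4→col4 (cost 13)
total = 9 + 1 + 6 + 3 + 13 = 32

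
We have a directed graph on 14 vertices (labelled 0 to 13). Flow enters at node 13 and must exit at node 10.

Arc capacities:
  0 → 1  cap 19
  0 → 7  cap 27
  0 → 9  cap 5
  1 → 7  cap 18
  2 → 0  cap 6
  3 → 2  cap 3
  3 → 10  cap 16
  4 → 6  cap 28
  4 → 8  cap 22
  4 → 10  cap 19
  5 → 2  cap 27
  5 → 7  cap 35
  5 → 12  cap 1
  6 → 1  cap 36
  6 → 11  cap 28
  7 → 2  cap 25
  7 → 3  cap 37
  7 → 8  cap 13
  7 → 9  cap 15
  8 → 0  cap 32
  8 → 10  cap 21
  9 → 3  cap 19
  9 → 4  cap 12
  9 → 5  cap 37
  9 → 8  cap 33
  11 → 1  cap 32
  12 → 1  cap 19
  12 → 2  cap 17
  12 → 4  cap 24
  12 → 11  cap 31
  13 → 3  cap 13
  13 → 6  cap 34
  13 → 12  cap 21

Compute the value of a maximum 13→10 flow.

augment #1: 13→3→10 bottleneck 13, total now 13
augment #2: 13→12→4→10 bottleneck 19, total now 32
augment #3: 13→12→4→8→10 bottleneck 2, total now 34
augment #4: 13→6→1→7→3→10 bottleneck 3, total now 37
augment #5: 13→6→1→7→8→10 bottleneck 13, total now 50
augment #6: 13→6→1→7→9→8→10 bottleneck 2, total now 52

Maximum flow value: 52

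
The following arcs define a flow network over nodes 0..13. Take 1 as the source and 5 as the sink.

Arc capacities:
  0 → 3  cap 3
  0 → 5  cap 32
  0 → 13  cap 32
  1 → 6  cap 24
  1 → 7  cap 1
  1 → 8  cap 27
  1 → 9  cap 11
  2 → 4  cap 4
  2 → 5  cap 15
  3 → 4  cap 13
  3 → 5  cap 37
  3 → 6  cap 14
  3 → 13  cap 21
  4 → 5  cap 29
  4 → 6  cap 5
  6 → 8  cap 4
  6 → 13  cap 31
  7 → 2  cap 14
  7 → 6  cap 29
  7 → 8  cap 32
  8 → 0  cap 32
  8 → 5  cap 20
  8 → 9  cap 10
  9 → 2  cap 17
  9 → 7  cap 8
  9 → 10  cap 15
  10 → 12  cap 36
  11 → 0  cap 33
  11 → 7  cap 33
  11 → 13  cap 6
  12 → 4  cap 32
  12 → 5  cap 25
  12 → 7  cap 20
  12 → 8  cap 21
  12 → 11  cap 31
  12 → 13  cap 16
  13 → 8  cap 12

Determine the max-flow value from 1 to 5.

augment #1: 1→8→5 bottleneck 20, total now 20
augment #2: 1→7→2→5 bottleneck 1, total now 21
augment #3: 1→8→0→5 bottleneck 7, total now 28
augment #4: 1→9→2→5 bottleneck 11, total now 39
augment #5: 1→6→8→0→5 bottleneck 4, total now 43
augment #6: 1→6→13→8→0→5 bottleneck 12, total now 55

Maximum flow value: 55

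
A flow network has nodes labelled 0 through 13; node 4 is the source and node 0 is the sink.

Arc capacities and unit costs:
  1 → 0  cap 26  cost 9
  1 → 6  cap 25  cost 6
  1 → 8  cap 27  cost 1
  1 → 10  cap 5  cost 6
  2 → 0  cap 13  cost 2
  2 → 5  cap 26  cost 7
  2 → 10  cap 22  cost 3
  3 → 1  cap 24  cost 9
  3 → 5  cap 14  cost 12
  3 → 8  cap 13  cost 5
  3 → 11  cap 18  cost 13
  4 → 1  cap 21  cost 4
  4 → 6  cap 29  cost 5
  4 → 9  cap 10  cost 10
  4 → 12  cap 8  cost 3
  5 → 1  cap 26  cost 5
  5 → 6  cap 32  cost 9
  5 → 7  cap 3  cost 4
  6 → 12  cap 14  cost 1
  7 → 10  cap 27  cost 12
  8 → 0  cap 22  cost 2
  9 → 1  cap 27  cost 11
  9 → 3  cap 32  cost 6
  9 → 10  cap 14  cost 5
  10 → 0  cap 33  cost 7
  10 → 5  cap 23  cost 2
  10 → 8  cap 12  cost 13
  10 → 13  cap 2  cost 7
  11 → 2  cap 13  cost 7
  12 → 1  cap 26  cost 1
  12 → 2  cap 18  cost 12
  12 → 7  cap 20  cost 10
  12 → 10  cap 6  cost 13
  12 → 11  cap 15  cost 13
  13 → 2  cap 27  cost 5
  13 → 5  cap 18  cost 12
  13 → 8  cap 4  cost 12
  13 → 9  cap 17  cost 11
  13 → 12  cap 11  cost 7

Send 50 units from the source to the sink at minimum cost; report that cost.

shortest-cost path #1: 4→1→8→0 push 21 @ unit cost 7 (adds 147)
shortest-cost path #2: 4→12→1→8→0 push 1 @ unit cost 7 (adds 7)
shortest-cost path #3: 4→12→1→0 push 7 @ unit cost 13 (adds 91)
shortest-cost path #4: 4→6→12→1→0 push 14 @ unit cost 16 (adds 224)
shortest-cost path #5: 4→9→10→0 push 7 @ unit cost 22 (adds 154)
total cost = 623

Minimum cost for 50 units: 623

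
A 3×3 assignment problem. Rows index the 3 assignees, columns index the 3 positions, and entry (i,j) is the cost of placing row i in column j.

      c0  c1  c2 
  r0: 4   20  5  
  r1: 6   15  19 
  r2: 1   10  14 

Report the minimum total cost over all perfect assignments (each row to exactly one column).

Minimum assignment cost: 21

one of 2 optimal assignments: row0→col2 (cost 5), row1→col0 (cost 6), row2→col1 (cost 10)
total = 5 + 6 + 10 = 21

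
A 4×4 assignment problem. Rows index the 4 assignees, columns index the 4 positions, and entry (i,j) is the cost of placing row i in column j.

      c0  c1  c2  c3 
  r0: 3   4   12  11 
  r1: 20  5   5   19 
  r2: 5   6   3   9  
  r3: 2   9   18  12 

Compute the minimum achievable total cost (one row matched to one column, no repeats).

optimal assignment: row0→col1 (cost 4), row1→col2 (cost 5), row2→col3 (cost 9), row3→col0 (cost 2)
total = 4 + 5 + 9 + 2 = 20

Minimum assignment cost: 20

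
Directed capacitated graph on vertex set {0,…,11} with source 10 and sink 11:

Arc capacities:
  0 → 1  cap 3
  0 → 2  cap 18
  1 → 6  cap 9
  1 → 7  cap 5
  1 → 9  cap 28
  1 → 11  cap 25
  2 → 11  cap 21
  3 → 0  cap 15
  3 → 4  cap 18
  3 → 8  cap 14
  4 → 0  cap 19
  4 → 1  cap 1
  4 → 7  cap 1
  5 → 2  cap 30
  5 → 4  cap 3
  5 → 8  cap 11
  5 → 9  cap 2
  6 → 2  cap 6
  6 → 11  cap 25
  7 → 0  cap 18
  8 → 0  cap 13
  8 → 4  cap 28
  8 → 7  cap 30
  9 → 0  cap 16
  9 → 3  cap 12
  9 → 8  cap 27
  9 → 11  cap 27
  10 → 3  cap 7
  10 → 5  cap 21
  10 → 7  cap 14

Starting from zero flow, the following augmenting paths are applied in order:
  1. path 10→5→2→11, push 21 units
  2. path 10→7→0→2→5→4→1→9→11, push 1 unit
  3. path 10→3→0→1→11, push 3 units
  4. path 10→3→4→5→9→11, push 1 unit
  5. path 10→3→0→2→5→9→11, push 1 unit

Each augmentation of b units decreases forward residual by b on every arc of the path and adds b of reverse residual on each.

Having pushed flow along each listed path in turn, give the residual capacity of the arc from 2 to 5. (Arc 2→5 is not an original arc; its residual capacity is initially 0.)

after path 1 (10→5→2→11, push 21): res(2,5)=21
after path 2 (10→7→0→2→5→4→1→9→11, push 1): res(2,5)=20
after path 3 (10→3→0→1→11, push 3): res(2,5)=20
after path 4 (10→3→4→5→9→11, push 1): res(2,5)=20
after path 5 (10→3→0→2→5→9→11, push 1): res(2,5)=19

Residual capacity of (2,5): 19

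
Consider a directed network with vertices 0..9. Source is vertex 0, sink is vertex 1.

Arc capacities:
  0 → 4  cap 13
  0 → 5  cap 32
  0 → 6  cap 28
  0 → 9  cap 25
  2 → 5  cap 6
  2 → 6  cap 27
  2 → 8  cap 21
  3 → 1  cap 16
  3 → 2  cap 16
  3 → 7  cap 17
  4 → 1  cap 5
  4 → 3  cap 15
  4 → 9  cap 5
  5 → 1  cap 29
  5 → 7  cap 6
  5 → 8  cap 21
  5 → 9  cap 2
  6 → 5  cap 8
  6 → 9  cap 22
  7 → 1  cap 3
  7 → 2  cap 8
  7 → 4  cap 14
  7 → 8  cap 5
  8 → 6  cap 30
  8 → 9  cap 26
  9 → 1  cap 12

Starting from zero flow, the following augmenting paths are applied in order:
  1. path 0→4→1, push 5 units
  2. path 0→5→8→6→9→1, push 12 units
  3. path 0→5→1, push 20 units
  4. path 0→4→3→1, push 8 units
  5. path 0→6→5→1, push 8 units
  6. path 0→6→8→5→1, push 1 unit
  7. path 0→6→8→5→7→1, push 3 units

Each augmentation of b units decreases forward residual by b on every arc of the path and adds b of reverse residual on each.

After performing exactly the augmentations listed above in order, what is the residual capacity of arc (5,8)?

Residual capacity of (5,8): 13

after path 1 (0→4→1, push 5): res(5,8)=21
after path 2 (0→5→8→6→9→1, push 12): res(5,8)=9
after path 3 (0→5→1, push 20): res(5,8)=9
after path 4 (0→4→3→1, push 8): res(5,8)=9
after path 5 (0→6→5→1, push 8): res(5,8)=9
after path 6 (0→6→8→5→1, push 1): res(5,8)=10
after path 7 (0→6→8→5→7→1, push 3): res(5,8)=13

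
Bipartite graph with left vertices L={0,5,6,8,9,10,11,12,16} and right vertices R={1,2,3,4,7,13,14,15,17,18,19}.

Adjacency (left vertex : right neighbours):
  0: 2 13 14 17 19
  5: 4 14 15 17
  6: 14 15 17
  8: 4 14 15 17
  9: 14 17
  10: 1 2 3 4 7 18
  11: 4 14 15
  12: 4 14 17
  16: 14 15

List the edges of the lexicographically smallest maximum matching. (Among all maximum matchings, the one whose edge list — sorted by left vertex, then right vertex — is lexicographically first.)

|M| = 6 (so the lex-smallest maximum matching has 6 edges)
process left vertices in ascending order; for each, take the smallest-labelled available neighbour that still permits 6 edges overall, or leave it unmatched if none does
lex-smallest matching: {0-2, 5-4, 6-14, 8-15, 9-17, 10-1}

Lex-smallest maximum matching: {(0,2), (5,4), (6,14), (8,15), (9,17), (10,1)}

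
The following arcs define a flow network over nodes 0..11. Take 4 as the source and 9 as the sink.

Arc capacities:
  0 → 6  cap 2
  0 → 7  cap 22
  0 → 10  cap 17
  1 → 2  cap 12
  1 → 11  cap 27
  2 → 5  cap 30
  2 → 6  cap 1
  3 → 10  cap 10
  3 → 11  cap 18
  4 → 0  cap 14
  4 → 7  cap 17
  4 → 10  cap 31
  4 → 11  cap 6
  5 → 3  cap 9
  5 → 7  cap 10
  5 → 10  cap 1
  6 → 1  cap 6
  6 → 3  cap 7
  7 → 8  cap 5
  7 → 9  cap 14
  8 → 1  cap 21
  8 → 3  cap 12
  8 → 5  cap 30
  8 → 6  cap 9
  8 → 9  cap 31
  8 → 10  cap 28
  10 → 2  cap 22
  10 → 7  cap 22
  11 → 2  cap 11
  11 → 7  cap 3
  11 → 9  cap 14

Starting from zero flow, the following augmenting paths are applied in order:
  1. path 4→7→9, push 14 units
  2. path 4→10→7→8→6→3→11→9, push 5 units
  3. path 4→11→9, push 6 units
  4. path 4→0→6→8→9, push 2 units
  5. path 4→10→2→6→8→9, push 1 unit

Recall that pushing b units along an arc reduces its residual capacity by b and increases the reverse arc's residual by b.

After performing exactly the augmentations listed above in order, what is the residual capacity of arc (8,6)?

after path 1 (4→7→9, push 14): res(8,6)=9
after path 2 (4→10→7→8→6→3→11→9, push 5): res(8,6)=4
after path 3 (4→11→9, push 6): res(8,6)=4
after path 4 (4→0→6→8→9, push 2): res(8,6)=6
after path 5 (4→10→2→6→8→9, push 1): res(8,6)=7

Residual capacity of (8,6): 7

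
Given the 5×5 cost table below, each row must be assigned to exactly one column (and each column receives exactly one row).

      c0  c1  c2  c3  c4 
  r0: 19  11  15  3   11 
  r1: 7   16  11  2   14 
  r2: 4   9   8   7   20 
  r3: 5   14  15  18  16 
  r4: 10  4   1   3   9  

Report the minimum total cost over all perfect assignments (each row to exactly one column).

Minimum assignment cost: 28

optimal assignment: row0→col4 (cost 11), row1→col3 (cost 2), row2→col1 (cost 9), row3→col0 (cost 5), row4→col2 (cost 1)
total = 11 + 2 + 9 + 5 + 1 = 28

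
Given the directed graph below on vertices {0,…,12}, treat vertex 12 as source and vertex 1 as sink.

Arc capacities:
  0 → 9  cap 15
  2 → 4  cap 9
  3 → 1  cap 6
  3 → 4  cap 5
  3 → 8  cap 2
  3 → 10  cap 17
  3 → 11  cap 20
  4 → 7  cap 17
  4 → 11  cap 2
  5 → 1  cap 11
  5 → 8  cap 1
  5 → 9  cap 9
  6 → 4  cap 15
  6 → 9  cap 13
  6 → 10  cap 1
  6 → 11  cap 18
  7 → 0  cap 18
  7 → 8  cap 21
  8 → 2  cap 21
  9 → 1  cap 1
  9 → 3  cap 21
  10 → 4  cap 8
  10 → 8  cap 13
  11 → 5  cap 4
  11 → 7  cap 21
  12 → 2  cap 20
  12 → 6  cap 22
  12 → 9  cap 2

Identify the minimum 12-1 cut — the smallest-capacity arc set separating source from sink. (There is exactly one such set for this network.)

Min-cut arcs: {(3,1), (9,1), (11,5)} (total capacity 11)

augment #1: 12→9→1 push 1
augment #2: 12→9→3→1 push 1
augment #3: 12→6→9→3→1 push 5
augment #4: 12→6→11→5→1 push 4
max flow = 11; residual-reachable set from 12 gives S-side
cut edges (S→T): {(3,1), (9,1), (11,5)} total cap 11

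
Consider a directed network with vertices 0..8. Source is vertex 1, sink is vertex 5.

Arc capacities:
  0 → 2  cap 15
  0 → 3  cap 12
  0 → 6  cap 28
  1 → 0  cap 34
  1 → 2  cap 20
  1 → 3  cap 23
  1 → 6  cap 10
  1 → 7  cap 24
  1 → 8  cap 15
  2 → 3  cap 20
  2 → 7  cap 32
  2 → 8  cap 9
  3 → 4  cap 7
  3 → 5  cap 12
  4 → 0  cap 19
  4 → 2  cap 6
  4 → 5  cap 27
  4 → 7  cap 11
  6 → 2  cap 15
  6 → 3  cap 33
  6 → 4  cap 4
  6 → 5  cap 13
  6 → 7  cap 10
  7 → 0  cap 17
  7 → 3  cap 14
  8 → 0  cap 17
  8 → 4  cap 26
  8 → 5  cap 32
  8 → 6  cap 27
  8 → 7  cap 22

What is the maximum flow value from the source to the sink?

Maximum flow value: 60

augment #1: 1→3→5 bottleneck 12, total now 12
augment #2: 1→6→5 bottleneck 10, total now 22
augment #3: 1→8→5 bottleneck 15, total now 37
augment #4: 1→0→6→5 bottleneck 3, total now 40
augment #5: 1→2→8→5 bottleneck 9, total now 49
augment #6: 1→3→4→5 bottleneck 7, total now 56
augment #7: 1→0→6→4→5 bottleneck 4, total now 60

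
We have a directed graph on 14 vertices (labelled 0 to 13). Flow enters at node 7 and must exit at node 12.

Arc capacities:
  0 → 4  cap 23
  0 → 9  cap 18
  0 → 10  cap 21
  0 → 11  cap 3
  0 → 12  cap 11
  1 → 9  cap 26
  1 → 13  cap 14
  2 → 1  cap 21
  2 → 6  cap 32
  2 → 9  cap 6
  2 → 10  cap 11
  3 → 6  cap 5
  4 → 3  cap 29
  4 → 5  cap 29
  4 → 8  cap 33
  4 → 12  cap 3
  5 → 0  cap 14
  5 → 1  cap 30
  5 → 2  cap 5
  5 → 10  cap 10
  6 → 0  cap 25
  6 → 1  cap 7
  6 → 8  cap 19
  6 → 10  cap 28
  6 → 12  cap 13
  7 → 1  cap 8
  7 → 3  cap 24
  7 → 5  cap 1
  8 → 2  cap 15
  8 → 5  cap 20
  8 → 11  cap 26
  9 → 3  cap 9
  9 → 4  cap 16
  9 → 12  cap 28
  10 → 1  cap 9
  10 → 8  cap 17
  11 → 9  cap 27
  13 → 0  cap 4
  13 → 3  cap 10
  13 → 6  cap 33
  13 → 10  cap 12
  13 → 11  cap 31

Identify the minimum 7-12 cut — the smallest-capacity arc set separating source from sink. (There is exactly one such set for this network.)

augment #1: 7→1→9→12 push 8
augment #2: 7→3→6→12 push 5
augment #3: 7→5→0→12 push 1
max flow = 14; residual-reachable set from 7 gives S-side
cut edges (S→T): {(3,6), (7,1), (7,5)} total cap 14

Min-cut arcs: {(3,6), (7,1), (7,5)} (total capacity 14)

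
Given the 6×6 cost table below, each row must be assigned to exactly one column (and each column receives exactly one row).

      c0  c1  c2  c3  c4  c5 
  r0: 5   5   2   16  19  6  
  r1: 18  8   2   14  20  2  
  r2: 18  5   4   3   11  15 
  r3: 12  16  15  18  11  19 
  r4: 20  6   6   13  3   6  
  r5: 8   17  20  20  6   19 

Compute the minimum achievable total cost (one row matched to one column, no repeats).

optimal assignment: row0→col2 (cost 2), row1→col5 (cost 2), row2→col3 (cost 3), row3→col0 (cost 12), row4→col1 (cost 6), row5→col4 (cost 6)
total = 2 + 2 + 3 + 12 + 6 + 6 = 31

Minimum assignment cost: 31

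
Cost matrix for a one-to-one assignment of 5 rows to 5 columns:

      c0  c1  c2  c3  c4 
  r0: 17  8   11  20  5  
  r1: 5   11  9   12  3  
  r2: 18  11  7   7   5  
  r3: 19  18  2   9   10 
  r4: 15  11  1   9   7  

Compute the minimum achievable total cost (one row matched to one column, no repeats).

Minimum assignment cost: 28

optimal assignment: row0→col1 (cost 8), row1→col0 (cost 5), row2→col4 (cost 5), row3→col3 (cost 9), row4→col2 (cost 1)
total = 8 + 5 + 5 + 9 + 1 = 28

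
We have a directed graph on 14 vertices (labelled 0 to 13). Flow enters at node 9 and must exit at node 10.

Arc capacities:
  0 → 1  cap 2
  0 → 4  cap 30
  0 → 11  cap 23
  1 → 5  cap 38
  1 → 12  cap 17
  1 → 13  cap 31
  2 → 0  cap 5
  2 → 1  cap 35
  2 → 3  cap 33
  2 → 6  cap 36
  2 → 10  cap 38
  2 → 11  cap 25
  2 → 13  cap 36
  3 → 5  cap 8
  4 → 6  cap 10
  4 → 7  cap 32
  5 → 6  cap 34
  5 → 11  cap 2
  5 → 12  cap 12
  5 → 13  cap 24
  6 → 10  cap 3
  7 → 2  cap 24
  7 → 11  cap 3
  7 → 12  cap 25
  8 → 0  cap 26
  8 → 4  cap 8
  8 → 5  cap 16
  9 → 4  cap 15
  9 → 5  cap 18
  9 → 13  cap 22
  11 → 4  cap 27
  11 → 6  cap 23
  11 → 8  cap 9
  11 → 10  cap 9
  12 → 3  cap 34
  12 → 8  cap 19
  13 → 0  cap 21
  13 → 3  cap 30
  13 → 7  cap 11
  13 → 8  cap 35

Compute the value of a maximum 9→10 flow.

Maximum flow value: 36

augment #1: 9→4→6→10 bottleneck 3, total now 3
augment #2: 9→5→11→10 bottleneck 2, total now 5
augment #3: 9→4→7→2→10 bottleneck 12, total now 17
augment #4: 9→13→0→11→10 bottleneck 7, total now 24
augment #5: 9→13→7→2→10 bottleneck 11, total now 35
augment #6: 9→5→6→4→7→2→10 bottleneck 1, total now 36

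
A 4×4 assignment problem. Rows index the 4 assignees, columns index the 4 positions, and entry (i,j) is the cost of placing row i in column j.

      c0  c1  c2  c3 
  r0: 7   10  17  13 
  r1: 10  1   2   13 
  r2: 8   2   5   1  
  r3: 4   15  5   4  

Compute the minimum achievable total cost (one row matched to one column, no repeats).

optimal assignment: row0→col0 (cost 7), row1→col1 (cost 1), row2→col3 (cost 1), row3→col2 (cost 5)
total = 7 + 1 + 1 + 5 = 14

Minimum assignment cost: 14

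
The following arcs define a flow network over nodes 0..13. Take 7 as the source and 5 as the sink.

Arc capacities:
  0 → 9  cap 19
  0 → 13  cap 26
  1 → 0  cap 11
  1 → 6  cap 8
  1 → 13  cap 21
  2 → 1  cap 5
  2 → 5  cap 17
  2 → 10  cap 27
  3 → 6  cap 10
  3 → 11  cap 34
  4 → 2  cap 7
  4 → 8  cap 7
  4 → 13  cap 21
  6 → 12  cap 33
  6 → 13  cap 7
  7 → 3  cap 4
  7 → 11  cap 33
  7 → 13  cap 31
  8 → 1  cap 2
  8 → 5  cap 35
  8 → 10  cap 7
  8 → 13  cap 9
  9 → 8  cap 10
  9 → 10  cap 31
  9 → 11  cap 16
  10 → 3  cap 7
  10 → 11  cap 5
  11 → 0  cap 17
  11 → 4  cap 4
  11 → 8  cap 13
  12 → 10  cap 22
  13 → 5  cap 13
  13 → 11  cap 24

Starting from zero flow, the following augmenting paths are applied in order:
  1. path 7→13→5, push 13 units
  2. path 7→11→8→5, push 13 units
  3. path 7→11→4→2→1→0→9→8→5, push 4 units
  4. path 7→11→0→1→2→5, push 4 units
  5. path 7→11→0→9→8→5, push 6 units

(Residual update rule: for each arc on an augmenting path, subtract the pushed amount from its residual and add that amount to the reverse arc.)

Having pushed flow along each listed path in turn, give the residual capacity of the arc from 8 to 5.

Residual capacity of (8,5): 12

after path 1 (7→13→5, push 13): res(8,5)=35
after path 2 (7→11→8→5, push 13): res(8,5)=22
after path 3 (7→11→4→2→1→0→9→8→5, push 4): res(8,5)=18
after path 4 (7→11→0→1→2→5, push 4): res(8,5)=18
after path 5 (7→11→0→9→8→5, push 6): res(8,5)=12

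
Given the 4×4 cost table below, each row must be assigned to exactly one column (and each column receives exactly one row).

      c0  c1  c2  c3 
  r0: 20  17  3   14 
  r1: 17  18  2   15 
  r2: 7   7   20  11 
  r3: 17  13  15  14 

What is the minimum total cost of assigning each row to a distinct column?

Minimum assignment cost: 36

optimal assignment: row0→col3 (cost 14), row1→col2 (cost 2), row2→col0 (cost 7), row3→col1 (cost 13)
total = 14 + 2 + 7 + 13 = 36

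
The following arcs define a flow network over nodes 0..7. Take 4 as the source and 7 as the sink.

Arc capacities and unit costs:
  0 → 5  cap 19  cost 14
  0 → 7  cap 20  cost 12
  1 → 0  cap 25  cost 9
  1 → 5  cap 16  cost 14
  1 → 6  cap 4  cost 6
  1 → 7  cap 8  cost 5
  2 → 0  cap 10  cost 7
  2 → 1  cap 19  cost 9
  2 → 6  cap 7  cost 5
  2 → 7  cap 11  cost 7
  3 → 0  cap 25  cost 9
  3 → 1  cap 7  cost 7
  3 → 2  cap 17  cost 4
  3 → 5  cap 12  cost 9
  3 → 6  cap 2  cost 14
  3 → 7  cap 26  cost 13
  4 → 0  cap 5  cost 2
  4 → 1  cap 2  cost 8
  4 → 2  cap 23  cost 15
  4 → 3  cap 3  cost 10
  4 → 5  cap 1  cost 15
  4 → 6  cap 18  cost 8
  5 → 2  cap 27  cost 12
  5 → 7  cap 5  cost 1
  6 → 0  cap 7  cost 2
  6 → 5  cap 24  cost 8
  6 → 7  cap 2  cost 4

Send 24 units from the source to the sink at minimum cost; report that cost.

Minimum cost for 24 units: 421

shortest-cost path #1: 4→6→7 push 2 @ unit cost 12 (adds 24)
shortest-cost path #2: 4→1→7 push 2 @ unit cost 13 (adds 26)
shortest-cost path #3: 4→0→7 push 5 @ unit cost 14 (adds 70)
shortest-cost path #4: 4→5→7 push 1 @ unit cost 16 (adds 16)
shortest-cost path #5: 4→6→5→7 push 4 @ unit cost 17 (adds 68)
shortest-cost path #6: 4→3→2→7 push 3 @ unit cost 21 (adds 63)
shortest-cost path #7: 4→6→0→7 push 7 @ unit cost 22 (adds 154)
total cost = 421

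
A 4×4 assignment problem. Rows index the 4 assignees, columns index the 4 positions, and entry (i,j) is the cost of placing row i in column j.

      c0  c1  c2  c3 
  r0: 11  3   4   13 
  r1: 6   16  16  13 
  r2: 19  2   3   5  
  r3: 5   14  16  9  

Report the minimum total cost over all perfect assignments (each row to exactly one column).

one of 2 optimal assignments: row0→col1 (cost 3), row1→col0 (cost 6), row2→col2 (cost 3), row3→col3 (cost 9)
total = 3 + 6 + 3 + 9 = 21

Minimum assignment cost: 21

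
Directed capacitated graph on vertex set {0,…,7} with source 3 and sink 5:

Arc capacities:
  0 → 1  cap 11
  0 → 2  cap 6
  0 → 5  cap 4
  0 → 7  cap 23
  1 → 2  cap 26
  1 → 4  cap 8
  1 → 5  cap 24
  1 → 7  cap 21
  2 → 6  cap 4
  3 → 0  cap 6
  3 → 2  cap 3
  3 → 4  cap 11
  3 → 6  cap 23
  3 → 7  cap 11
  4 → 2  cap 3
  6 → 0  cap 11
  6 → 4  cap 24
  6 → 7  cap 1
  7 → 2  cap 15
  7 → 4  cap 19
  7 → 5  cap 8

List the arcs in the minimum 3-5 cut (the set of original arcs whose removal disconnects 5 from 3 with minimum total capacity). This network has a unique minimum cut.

augment #1: 3→0→5 push 4
augment #2: 3→7→5 push 8
augment #3: 3→0→1→5 push 2
augment #4: 3→6→0→1→5 push 9
max flow = 23; residual-reachable set from 3 gives S-side
cut edges (S→T): {(0,1), (0,5), (7,5)} total cap 23

Min-cut arcs: {(0,1), (0,5), (7,5)} (total capacity 23)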